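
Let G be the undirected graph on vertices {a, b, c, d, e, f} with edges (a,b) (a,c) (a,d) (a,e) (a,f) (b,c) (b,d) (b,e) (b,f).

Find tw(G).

2

A width-2 tree decomposition is:
Bags: B1 = {a, b, d}  B2 = {a, b, f}  B3 = {a, b, c}  B4 = {a, b, e}
Tree: B1–B2, B1–B3, B3–B4
The largest bag has 3 vertices, giving width 2; this decomposition certifies tw(G) ≤ 2. Conversely, {a, b, d} is a clique of size 3, and the vertices of any clique must share a bag in every tree decomposition; so some bag has ≥ 3 vertices and tw(G) ≥ 2. Therefore the treewidth is 2.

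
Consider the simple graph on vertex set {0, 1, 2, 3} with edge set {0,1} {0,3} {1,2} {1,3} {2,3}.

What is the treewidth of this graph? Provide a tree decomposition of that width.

Treewidth 2.
One optimal decomposition is:
Bags: B1 = {0, 1, 3}  B2 = {1, 2, 3}
Tree: B1–B2

The largest bag has 3 vertices, giving width 2; this decomposition certifies tw(G) ≤ 2. On the other hand G contains the 3-clique {0, 1, 3}. A clique must lie in a single bag of any decomposition, so no decomposition can have width below 2. Therefore the treewidth is 2.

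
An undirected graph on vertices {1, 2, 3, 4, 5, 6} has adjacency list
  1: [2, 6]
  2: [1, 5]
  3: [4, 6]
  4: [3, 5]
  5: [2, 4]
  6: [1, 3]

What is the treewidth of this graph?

A width-2 tree decomposition is:
Bags: B1 = {2, 4, 5}  B2 = {2, 3, 4}  B3 = {2, 3, 6}  B4 = {1, 2, 6}
Tree: B1–B2, B2–B3, B3–B4
Each bag holds 3 vertices, so the decomposition has width 2, which upper-bounds the treewidth. For the lower bound, G contains the cycle 2–5–4–3–6–1–2, so G is not a forest; only forests have treewidth ≤ 1, hence tw(G) ≥ 2. The upper and lower bounds meet at 2, so that is the treewidth.

2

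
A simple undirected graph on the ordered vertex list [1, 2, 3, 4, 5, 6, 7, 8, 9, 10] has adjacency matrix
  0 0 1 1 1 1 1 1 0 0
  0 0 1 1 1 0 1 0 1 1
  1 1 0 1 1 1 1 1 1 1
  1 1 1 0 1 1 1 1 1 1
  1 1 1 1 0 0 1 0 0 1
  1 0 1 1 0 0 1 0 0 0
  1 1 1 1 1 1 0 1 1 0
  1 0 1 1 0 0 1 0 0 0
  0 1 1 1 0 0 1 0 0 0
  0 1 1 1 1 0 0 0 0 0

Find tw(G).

4

A width-4 tree decomposition is:
Bags: B1 = {2, 3, 4, 5, 7}  B2 = {1, 3, 4, 5, 7}  B3 = {2, 3, 4, 7, 9}  B4 = {2, 3, 4, 5, 10}  B5 = {1, 3, 4, 6, 7}  B6 = {1, 3, 4, 7, 8}
Tree: B1–B2, B1–B3, B1–B4, B2–B5, B5–B6
The largest bag has 5 vertices, giving width 4; this decomposition certifies tw(G) ≤ 4. For the lower bound, the 5 vertices {2, 3, 4, 5, 10} are pairwise adjacent, and any tree decomposition puts a clique entirely inside one bag — forcing width ≥ 4. Combining the bounds, tw(G) = 4.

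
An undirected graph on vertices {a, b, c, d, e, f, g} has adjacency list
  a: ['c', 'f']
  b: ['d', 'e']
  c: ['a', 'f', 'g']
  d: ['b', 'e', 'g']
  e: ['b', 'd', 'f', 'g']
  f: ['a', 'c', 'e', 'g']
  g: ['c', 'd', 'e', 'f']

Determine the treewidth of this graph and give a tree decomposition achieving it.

Treewidth 2.
Bags: B1 = {c, f, g}  B2 = {a, c, f}  B3 = {e, f, g}  B4 = {d, e, g}  B5 = {b, d, e}
Tree: B1–B2, B1–B3, B3–B4, B4–B5

The largest bag has 3 vertices, giving width 2; this decomposition certifies tw(G) ≤ 2. Conversely, {d, e, g} is a clique of size 3, and the vertices of any clique must share a bag in every tree decomposition; so some bag has ≥ 3 vertices and tw(G) ≥ 2. The upper and lower bounds meet at 2, so that is the treewidth.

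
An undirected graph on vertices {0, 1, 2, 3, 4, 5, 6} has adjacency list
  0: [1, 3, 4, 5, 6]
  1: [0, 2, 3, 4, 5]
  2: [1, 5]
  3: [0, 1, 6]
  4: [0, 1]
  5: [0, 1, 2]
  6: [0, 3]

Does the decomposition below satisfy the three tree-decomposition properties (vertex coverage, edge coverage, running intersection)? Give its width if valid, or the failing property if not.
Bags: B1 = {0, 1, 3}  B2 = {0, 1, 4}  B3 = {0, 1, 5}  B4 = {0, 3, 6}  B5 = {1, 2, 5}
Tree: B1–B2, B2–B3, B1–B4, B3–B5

Every vertex of G appears in some bag (union = {0, 1, 2, 3, 4, 5, 6}); every edge is covered by a bag; and for each vertex v the set of bags containing v is connected in the bag tree. The decomposition is therefore valid. The largest bag has 3 vertices, so the width is 2.

Yes; width 2.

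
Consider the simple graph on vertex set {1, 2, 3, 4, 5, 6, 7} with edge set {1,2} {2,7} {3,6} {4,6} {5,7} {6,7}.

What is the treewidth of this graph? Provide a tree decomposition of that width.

Every bag has size at most 2, so the width is 2 − 1 = 1 and tw(G) ≤ 1. G has an edge, so its treewidth is at least 1. Hence tw(G) = 1 exactly.

Treewidth 1.
Bags: B1 = {2, 7}  B2 = {6, 7}  B3 = {4, 6}  B4 = {5, 7}  B5 = {3, 6}  B6 = {1, 2}
Tree: B1–B2, B2–B3, B2–B4, B2–B5, B1–B6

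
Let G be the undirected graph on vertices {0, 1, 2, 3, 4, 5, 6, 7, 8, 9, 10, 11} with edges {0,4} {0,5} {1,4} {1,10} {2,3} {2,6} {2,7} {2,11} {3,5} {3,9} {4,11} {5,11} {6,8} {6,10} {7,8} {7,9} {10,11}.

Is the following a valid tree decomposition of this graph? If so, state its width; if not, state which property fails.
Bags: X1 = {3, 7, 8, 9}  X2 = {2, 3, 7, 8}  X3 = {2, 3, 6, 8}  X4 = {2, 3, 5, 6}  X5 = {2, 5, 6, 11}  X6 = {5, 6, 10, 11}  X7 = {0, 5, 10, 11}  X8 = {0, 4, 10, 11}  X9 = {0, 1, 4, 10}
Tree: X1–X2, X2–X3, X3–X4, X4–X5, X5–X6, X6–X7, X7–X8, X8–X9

Yes; width 3.

Every vertex of G appears in some bag (union = {0, 1, 2, 3, 4, 5, 6, 7, 8, 9, 10, 11}); every edge is covered by a bag; and for each vertex v the set of bags containing v is connected in the bag tree. The decomposition is therefore valid. The largest bag has 4 vertices, so the width is 3.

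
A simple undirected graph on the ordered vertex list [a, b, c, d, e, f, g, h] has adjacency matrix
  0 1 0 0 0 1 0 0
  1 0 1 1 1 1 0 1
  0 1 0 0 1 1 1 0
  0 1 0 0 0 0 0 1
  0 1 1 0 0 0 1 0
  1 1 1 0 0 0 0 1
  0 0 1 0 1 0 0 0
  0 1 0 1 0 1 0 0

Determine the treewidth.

2

A width-2 tree decomposition is:
Bags: B1 = {b, c, f}  B2 = {b, c, e}  B3 = {a, b, f}  B4 = {c, e, g}  B5 = {b, f, h}  B6 = {b, d, h}
Tree: B1–B2, B1–B3, B2–B4, B1–B5, B5–B6
The largest bag has 3 vertices, giving width 2; this decomposition certifies tw(G) ≤ 2. Conversely, {c, e, g} is a clique of size 3, and the vertices of any clique must share a bag in every tree decomposition; so some bag has ≥ 3 vertices and tw(G) ≥ 2. Combining the bounds, tw(G) = 2.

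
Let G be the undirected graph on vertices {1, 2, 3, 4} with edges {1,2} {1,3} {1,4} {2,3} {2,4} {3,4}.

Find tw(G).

3

A width-3 tree decomposition is:
Bags: B1 = {1, 2, 3, 4}
Tree: (single bag)
With just one bag of size 4, the width is 4 − 1 = 3, so tw(G) ≤ 3. For the lower bound, the 4 vertices {1, 2, 3, 4} are pairwise adjacent, and any tree decomposition puts a clique entirely inside one bag — forcing width ≥ 3. Therefore the treewidth is 3.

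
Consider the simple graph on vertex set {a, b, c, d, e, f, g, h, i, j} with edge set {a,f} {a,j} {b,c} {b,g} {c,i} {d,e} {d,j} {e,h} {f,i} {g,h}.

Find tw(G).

2

A width-2 tree decomposition is:
Bags: B1 = {a, f, i}  B2 = {a, c, i}  B3 = {a, b, c}  B4 = {a, b, g}  B5 = {a, g, h}  B6 = {a, e, h}  B7 = {a, d, e}  B8 = {a, d, j}
Tree: B1–B2, B2–B3, B3–B4, B4–B5, B5–B6, B6–B7, B7–B8
The largest bag has 3 vertices, giving width 2; this decomposition certifies tw(G) ≤ 2. Since a–f–i–c–b–g–h–e–d–j–a is a cycle in G, G is not acyclic. Forests are exactly the graphs of treewidth ≤ 1, so tw(G) ≥ 2. Combining the bounds, tw(G) = 2.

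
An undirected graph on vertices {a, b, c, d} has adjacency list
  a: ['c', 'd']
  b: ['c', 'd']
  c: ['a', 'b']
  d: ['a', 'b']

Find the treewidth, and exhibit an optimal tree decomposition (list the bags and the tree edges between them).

Each bag holds 3 vertices, so the decomposition has width 2, which upper-bounds the treewidth. For the lower bound, G contains the cycle d–a–c–b–d, so G is not a forest; only forests have treewidth ≤ 1, hence tw(G) ≥ 2. The upper and lower bounds meet at 2, so that is the treewidth.

Treewidth 2.
Bags: B1 = {a, c, d}  B2 = {b, c, d}
Tree: B1–B2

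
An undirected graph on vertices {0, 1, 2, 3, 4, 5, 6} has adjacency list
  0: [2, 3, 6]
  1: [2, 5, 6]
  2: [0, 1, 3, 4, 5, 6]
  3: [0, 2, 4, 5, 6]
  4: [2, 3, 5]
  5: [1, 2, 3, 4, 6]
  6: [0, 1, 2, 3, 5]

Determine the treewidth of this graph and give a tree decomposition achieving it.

Treewidth 3.
One optimal decomposition is:
Bags: B1 = {2, 3, 5, 6}  B2 = {2, 3, 4, 5}  B3 = {0, 2, 3, 6}  B4 = {1, 2, 5, 6}
Tree: B1–B2, B1–B3, B1–B4

Each bag holds 4 vertices, so the decomposition has width 3, which upper-bounds the treewidth. For the lower bound, the 4 vertices {1, 2, 5, 6} are pairwise adjacent, and any tree decomposition puts a clique entirely inside one bag — forcing width ≥ 3. Hence tw(G) = 3 exactly.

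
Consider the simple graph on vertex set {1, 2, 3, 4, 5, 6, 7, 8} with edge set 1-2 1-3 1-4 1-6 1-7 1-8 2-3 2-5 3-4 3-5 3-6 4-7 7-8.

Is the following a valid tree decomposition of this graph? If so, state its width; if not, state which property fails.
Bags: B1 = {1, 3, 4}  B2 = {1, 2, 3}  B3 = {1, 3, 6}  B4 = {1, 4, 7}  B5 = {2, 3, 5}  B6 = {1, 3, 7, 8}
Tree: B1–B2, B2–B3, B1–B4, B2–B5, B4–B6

A tree decomposition must satisfy three properties: every vertex lies in some bag; for every edge, both endpoints lie together in some bag; and for every vertex, the bags containing it form a connected subtree. Here bags containing vertex 3 are not connected in the tree, so the decomposition is invalid.

No — bags containing vertex 3 are not connected in the tree.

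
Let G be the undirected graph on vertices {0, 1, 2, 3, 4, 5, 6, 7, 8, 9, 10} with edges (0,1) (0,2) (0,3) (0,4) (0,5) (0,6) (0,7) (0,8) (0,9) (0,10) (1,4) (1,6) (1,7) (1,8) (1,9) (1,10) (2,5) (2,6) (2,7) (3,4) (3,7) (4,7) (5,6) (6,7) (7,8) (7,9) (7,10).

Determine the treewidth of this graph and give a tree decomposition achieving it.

Every bag has size at most 4, so the width is 4 − 1 = 3 and tw(G) ≤ 3. For the lower bound, the 4 vertices {0, 2, 5, 6} are pairwise adjacent, and any tree decomposition puts a clique entirely inside one bag — forcing width ≥ 3. The upper and lower bounds meet at 3, so that is the treewidth.

Treewidth 3.
Bags: B1 = {0, 1, 7, 8}  B2 = {0, 1, 6, 7}  B3 = {0, 1, 4, 7}  B4 = {0, 3, 4, 7}  B5 = {0, 2, 6, 7}  B6 = {0, 2, 5, 6}  B7 = {0, 1, 7, 9}  B8 = {0, 1, 7, 10}
Tree: B1–B2, B2–B3, B3–B4, B2–B5, B5–B6, B3–B7, B2–B8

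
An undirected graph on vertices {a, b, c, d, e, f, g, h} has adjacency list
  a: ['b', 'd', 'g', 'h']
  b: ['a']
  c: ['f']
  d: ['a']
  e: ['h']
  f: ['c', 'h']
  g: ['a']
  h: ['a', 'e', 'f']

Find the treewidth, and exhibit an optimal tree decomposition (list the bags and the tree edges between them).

Treewidth 1.
One optimal decomposition is:
Bags: B1 = {f, h}  B2 = {c, f}  B3 = {a, h}  B4 = {e, h}  B5 = {a, b}  B6 = {a, d}  B7 = {a, g}
Tree: B1–B2, B1–B3, B3–B4, B3–B5, B3–B6, B3–B7

The largest bag has 2 vertices, giving width 1; this decomposition certifies tw(G) ≤ 1. Any graph with an edge has treewidth ≥ 1, and G has the edge h–f. The upper and lower bounds meet at 1, so that is the treewidth.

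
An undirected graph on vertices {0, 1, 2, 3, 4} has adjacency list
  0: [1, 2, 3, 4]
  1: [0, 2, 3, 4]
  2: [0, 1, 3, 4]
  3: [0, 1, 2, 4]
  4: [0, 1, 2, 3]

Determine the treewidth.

A width-4 tree decomposition is:
Bags: B1 = {0, 1, 2, 3, 4}
Tree: (single bag)
With just one bag of size 5, the width is 5 − 1 = 4, so tw(G) ≤ 4. For the lower bound, the 5 vertices {0, 1, 2, 3, 4} are pairwise adjacent, and any tree decomposition puts a clique entirely inside one bag — forcing width ≥ 4. Therefore the treewidth is 4.

4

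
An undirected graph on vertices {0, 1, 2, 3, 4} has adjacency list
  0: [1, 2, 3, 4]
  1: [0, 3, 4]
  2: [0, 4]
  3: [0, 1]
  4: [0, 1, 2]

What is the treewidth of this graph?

A width-2 tree decomposition is:
Bags: B1 = {0, 1, 4}  B2 = {0, 2, 4}  B3 = {0, 1, 3}
Tree: B1–B2, B1–B3
Every bag has size at most 3, so the width is 3 − 1 = 2 and tw(G) ≤ 2. On the other hand G contains the 3-clique {0, 1, 3}. A clique must lie in a single bag of any decomposition, so no decomposition can have width below 2. Combining the bounds, tw(G) = 2.

2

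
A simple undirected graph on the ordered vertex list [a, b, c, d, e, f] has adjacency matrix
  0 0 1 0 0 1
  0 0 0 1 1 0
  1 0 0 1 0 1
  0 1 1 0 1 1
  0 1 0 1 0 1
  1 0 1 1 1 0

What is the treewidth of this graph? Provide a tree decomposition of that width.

The largest bag has 3 vertices, giving width 2; this decomposition certifies tw(G) ≤ 2. Conversely, {d, e, f} is a clique of size 3, and the vertices of any clique must share a bag in every tree decomposition; so some bag has ≥ 3 vertices and tw(G) ≥ 2. Combining the bounds, tw(G) = 2.

Treewidth 2.
One optimal decomposition is:
Bags: B1 = {d, e, f}  B2 = {c, d, f}  B3 = {b, d, e}  B4 = {a, c, f}
Tree: B1–B2, B1–B3, B2–B4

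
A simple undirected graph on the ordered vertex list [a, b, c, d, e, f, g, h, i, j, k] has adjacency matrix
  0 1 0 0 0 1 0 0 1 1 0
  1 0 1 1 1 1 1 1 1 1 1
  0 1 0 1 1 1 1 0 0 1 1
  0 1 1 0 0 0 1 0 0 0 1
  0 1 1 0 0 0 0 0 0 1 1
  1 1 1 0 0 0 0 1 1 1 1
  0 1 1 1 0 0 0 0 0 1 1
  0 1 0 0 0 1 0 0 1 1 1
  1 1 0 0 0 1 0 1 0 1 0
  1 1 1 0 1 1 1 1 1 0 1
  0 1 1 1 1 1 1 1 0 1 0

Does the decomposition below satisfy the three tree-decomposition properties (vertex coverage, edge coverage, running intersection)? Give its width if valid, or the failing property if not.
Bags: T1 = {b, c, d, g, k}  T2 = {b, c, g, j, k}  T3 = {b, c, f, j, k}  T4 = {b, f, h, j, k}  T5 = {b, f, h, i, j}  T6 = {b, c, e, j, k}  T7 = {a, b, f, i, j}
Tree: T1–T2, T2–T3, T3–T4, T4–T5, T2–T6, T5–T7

Checking the three conditions: (i) the bags cover all of {a, b, c, d, e, f, g, h, i, j, k}; (ii) for each edge, some bag contains both endpoints; (iii) the bags containing any fixed vertex form a subtree. All hold, so the decomposition is valid with width 5 − 1 = 4.

Yes; width 4.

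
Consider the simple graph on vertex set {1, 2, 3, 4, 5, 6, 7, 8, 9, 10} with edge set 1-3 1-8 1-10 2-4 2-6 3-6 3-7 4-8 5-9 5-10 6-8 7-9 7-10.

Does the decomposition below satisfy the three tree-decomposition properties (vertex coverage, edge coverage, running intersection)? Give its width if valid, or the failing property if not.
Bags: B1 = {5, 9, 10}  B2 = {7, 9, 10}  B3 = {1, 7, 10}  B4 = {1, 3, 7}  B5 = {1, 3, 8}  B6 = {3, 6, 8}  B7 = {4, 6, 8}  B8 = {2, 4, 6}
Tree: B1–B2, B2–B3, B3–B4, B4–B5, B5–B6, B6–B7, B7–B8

Every vertex of G appears in some bag (union = {1, 2, 3, 4, 5, 6, 7, 8, 9, 10}); every edge is covered by a bag; and for each vertex v the set of bags containing v is connected in the bag tree. The decomposition is therefore valid. The largest bag has 3 vertices, so the width is 2.

Yes; width 2.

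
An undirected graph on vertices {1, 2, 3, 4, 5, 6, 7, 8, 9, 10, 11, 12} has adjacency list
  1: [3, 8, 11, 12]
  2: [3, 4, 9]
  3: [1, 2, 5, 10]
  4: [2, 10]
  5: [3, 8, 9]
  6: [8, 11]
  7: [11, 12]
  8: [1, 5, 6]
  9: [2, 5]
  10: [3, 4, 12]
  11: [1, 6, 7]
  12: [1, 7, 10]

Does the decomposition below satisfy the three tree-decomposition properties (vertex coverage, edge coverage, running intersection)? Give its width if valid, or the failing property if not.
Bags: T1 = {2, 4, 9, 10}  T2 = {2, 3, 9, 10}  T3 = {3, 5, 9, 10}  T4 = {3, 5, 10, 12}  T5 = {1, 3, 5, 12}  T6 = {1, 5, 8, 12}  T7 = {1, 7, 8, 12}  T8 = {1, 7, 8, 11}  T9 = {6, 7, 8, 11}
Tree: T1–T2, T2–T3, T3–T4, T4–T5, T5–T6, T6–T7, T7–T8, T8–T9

Every vertex of G appears in some bag (union = {1, 2, 3, 4, 5, 6, 7, 8, 9, 10, 11, 12}); every edge is covered by a bag; and for each vertex v the set of bags containing v is connected in the bag tree. The decomposition is therefore valid. The largest bag has 4 vertices, so the width is 3.

Yes; width 3.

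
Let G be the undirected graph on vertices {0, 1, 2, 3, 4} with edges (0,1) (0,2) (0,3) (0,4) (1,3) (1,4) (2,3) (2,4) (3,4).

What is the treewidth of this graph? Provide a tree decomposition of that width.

The largest bag has 4 vertices, giving width 3; this decomposition certifies tw(G) ≤ 3. For the lower bound, the 4 vertices {0, 1, 3, 4} are pairwise adjacent, and any tree decomposition puts a clique entirely inside one bag — forcing width ≥ 3. Therefore the treewidth is 3.

Treewidth 3.
One optimal decomposition is:
Bags: B1 = {0, 2, 3, 4}  B2 = {0, 1, 3, 4}
Tree: B1–B2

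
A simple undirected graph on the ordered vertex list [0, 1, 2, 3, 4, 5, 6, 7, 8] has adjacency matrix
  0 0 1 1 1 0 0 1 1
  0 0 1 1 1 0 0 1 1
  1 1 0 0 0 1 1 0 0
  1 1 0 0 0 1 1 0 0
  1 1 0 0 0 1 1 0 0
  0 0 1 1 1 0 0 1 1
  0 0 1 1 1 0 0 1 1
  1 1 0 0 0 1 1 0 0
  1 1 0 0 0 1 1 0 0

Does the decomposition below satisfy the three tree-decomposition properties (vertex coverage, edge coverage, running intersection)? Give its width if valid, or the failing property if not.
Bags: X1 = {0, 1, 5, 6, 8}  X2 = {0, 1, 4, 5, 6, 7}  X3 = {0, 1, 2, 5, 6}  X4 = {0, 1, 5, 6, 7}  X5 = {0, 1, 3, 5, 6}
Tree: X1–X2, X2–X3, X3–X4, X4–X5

A tree decomposition must satisfy three properties: every vertex lies in some bag; for every edge, both endpoints lie together in some bag; and for every vertex, the bags containing it form a connected subtree. Here bags containing vertex 7 are not connected in the tree, so the decomposition is invalid.

No — bags containing vertex 7 are not connected in the tree.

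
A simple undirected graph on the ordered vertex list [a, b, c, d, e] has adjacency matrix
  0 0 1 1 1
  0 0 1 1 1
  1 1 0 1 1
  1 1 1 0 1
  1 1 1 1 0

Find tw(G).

3

A width-3 tree decomposition is:
Bags: B1 = {b, c, d, e}  B2 = {a, c, d, e}
Tree: B1–B2
Each bag holds 4 vertices, so the decomposition has width 3, which upper-bounds the treewidth. On the other hand G contains the 4-clique {a, c, d, e}. A clique must lie in a single bag of any decomposition, so no decomposition can have width below 3. Therefore the treewidth is 3.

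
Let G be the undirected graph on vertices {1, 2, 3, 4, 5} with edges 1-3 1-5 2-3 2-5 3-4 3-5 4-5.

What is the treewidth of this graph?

2

A width-2 tree decomposition is:
Bags: B1 = {3, 4, 5}  B2 = {2, 3, 5}  B3 = {1, 3, 5}
Tree: B1–B2, B2–B3
Each bag holds 3 vertices, so the decomposition has width 2, which upper-bounds the treewidth. For the lower bound, the 3 vertices {1, 3, 5} are pairwise adjacent, and any tree decomposition puts a clique entirely inside one bag — forcing width ≥ 2. Therefore the treewidth is 2.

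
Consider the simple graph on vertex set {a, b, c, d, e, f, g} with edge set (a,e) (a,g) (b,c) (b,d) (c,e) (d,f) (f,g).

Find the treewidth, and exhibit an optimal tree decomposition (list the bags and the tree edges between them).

The largest bag has 3 vertices, giving width 2; this decomposition certifies tw(G) ≤ 2. Since f–g–a–e–c–b–d–f is a cycle in G, G is not acyclic. Forests are exactly the graphs of treewidth ≤ 1, so tw(G) ≥ 2. Combining the bounds, tw(G) = 2.

Treewidth 2.
One such decomposition:
Bags: B1 = {a, f, g}  B2 = {a, e, f}  B3 = {c, e, f}  B4 = {b, c, f}  B5 = {b, d, f}
Tree: B1–B2, B2–B3, B3–B4, B4–B5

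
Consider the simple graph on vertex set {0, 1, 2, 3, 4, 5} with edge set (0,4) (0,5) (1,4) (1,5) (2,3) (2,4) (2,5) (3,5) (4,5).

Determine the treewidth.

A width-2 tree decomposition is:
Bags: B1 = {2, 4, 5}  B2 = {2, 3, 5}  B3 = {0, 4, 5}  B4 = {1, 4, 5}
Tree: B1–B2, B1–B3, B3–B4
The largest bag has 3 vertices, giving width 2; this decomposition certifies tw(G) ≤ 2. For the lower bound, the 3 vertices {2, 3, 5} are pairwise adjacent, and any tree decomposition puts a clique entirely inside one bag — forcing width ≥ 2. Hence tw(G) = 2 exactly.

2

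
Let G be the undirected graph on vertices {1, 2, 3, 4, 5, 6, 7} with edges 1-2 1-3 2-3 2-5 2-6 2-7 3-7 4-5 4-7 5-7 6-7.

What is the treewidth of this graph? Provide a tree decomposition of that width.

Treewidth 2.
One such decomposition:
Bags: B1 = {2, 5, 7}  B2 = {4, 5, 7}  B3 = {2, 3, 7}  B4 = {1, 2, 3}  B5 = {2, 6, 7}
Tree: B1–B2, B1–B3, B3–B4, B3–B5

The largest bag has 3 vertices, giving width 2; this decomposition certifies tw(G) ≤ 2. For the lower bound, the 3 vertices {1, 2, 3} are pairwise adjacent, and any tree decomposition puts a clique entirely inside one bag — forcing width ≥ 2. The upper and lower bounds meet at 2, so that is the treewidth.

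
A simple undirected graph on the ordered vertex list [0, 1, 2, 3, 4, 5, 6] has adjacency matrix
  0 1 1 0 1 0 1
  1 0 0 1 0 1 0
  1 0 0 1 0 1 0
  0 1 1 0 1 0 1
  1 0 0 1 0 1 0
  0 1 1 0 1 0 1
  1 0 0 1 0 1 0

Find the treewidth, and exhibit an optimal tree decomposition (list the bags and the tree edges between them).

The largest bag has 4 vertices, giving width 3; this decomposition certifies tw(G) ≤ 3. For the lower bound: the 4 vertex sets {0,2}, {1,5}, {3}, {4} are disjoint, each induces a connected subgraph, and every pair is joined by at least one edge of G. Contracting each set to a single vertex therefore yields K_{4} as a minor, and since treewidth is minor-monotone, tw(G) ≥ tw(K_{4}) = 3. Combining the bounds, tw(G) = 3.

Treewidth 3.
One such decomposition:
Bags: B1 = {0, 2, 3, 5}  B2 = {0, 1, 3, 5}  B3 = {0, 3, 4, 5}  B4 = {0, 3, 5, 6}
Tree: B1–B2, B2–B3, B3–B4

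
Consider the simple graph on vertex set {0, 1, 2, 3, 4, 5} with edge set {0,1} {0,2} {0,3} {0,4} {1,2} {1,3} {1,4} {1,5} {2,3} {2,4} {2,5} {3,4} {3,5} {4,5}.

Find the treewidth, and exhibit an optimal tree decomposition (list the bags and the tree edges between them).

Each bag holds 5 vertices, so the decomposition has width 4, which upper-bounds the treewidth. For the lower bound, the 5 vertices {0, 1, 2, 3, 4} are pairwise adjacent, and any tree decomposition puts a clique entirely inside one bag — forcing width ≥ 4. Therefore the treewidth is 4.

Treewidth 4.
Bags: B1 = {0, 1, 2, 3, 4}  B2 = {1, 2, 3, 4, 5}
Tree: B1–B2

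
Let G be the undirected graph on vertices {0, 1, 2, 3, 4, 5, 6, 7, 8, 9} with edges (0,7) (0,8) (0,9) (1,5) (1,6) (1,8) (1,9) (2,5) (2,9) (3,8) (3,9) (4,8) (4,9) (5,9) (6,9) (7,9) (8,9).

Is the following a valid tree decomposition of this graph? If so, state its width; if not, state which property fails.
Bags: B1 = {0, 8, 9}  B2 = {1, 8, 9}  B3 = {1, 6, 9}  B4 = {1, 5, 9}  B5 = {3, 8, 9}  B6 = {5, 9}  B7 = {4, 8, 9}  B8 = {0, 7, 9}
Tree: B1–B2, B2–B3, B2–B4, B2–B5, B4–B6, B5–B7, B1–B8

A tree decomposition must satisfy three properties: every vertex lies in some bag; for every edge, both endpoints lie together in some bag; and for every vertex, the bags containing it form a connected subtree. Here vertex 2 appears in no bag, so the decomposition is invalid.

No — vertex 2 appears in no bag.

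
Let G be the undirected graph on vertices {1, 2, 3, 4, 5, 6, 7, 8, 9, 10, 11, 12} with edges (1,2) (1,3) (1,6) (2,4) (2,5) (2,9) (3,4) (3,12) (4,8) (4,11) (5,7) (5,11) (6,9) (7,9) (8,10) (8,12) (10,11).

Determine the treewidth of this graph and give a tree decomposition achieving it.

Each bag holds 4 vertices, so the decomposition has width 3, which upper-bounds the treewidth. For the lower bound: the 4 vertex sets {8,10,12}, {3}, {4}, {1,2,5,11} are disjoint, each induces a connected subgraph, and every pair is joined by at least one edge of G. Contracting each set to a single vertex therefore yields K_{4} as a minor, and since treewidth is minor-monotone, tw(G) ≥ tw(K_{4}) = 3. Therefore the treewidth is 3.

Treewidth 3.
Bags: B1 = {3, 8, 10, 12}  B2 = {3, 4, 8, 10}  B3 = {3, 4, 10, 11}  B4 = {1, 3, 4, 11}  B5 = {1, 2, 4, 11}  B6 = {1, 2, 5, 11}  B7 = {1, 2, 5, 6}  B8 = {2, 5, 6, 9}  B9 = {5, 6, 7, 9}
Tree: B1–B2, B2–B3, B3–B4, B4–B5, B5–B6, B6–B7, B7–B8, B8–B9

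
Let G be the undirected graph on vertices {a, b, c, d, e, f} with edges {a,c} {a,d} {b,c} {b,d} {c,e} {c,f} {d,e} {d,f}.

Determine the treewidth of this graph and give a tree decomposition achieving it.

Each bag holds 3 vertices, so the decomposition has width 2, which upper-bounds the treewidth. For the lower bound, G contains the cycle d–a–c–f–d, so G is not a forest; only forests have treewidth ≤ 1, hence tw(G) ≥ 2. Hence tw(G) = 2 exactly.

Treewidth 2.
One optimal decomposition is:
Bags: B1 = {a, c, d}  B2 = {c, d, f}  B3 = {b, c, d}  B4 = {c, d, e}
Tree: B1–B2, B2–B3, B3–B4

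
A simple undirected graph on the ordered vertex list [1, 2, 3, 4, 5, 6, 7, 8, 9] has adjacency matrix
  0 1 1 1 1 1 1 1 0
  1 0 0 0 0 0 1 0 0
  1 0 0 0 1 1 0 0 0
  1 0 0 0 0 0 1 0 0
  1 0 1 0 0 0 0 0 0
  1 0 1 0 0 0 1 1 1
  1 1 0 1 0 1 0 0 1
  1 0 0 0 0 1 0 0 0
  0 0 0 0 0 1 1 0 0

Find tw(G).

2

A width-2 tree decomposition is:
Bags: B1 = {1, 3, 5}  B2 = {1, 3, 6}  B3 = {1, 6, 7}  B4 = {1, 4, 7}  B5 = {1, 6, 8}  B6 = {1, 2, 7}  B7 = {6, 7, 9}
Tree: B1–B2, B2–B3, B3–B4, B2–B5, B3–B6, B3–B7
Every bag has size at most 3, so the width is 3 − 1 = 2 and tw(G) ≤ 2. Conversely, {1, 2, 7} is a clique of size 3, and the vertices of any clique must share a bag in every tree decomposition; so some bag has ≥ 3 vertices and tw(G) ≥ 2. Hence tw(G) = 2 exactly.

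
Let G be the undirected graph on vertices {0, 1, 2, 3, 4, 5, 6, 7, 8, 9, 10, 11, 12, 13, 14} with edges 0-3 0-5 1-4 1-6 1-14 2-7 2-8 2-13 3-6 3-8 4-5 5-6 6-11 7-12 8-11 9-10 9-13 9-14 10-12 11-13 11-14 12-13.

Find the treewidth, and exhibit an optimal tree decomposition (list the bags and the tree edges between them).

Treewidth 3.
One such decomposition:
Bags: B1 = {0, 1, 4, 5}  B2 = {0, 1, 5, 6}  B3 = {0, 1, 3, 6}  B4 = {1, 3, 6, 14}  B5 = {3, 6, 11, 14}  B6 = {3, 8, 11, 14}  B7 = {8, 9, 11, 14}  B8 = {8, 9, 11, 13}  B9 = {2, 8, 9, 13}  B10 = {2, 9, 10, 13}  B11 = {2, 10, 12, 13}  B12 = {2, 7, 10, 12}
Tree: B1–B2, B2–B3, B3–B4, B4–B5, B5–B6, B6–B7, B7–B8, B8–B9, B9–B10, B10–B11, B11–B12

The largest bag has 4 vertices, giving width 3; this decomposition certifies tw(G) ≤ 3. For the lower bound: the 4 vertex sets {0,4,5}, {1}, {6}, {3,8,11,14} are disjoint, each induces a connected subgraph, and every pair is joined by at least one edge of G. Contracting each set to a single vertex therefore yields K_{4} as a minor, and since treewidth is minor-monotone, tw(G) ≥ tw(K_{4}) = 3. Therefore the treewidth is 3.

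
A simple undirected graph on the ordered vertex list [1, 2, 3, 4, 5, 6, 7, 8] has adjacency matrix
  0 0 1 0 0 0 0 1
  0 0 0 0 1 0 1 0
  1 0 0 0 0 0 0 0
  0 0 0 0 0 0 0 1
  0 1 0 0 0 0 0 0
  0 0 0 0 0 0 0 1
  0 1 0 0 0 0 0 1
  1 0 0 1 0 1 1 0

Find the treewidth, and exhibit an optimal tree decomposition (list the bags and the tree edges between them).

Each bag holds 2 vertices, so the decomposition has width 1, which upper-bounds the treewidth. G has an edge, so its treewidth is at least 1. Combining the bounds, tw(G) = 1.

Treewidth 1.
Bags: B1 = {1, 8}  B2 = {6, 8}  B3 = {1, 3}  B4 = {7, 8}  B5 = {4, 8}  B6 = {2, 7}  B7 = {2, 5}
Tree: B1–B2, B1–B3, B1–B4, B4–B5, B4–B6, B6–B7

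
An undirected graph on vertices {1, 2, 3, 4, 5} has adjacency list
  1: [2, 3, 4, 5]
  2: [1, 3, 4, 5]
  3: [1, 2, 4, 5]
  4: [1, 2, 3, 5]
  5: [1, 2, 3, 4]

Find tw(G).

A width-4 tree decomposition is:
Bags: B1 = {1, 2, 3, 4, 5}
Tree: (single bag)
With just one bag of size 5, the width is 5 − 1 = 4, so tw(G) ≤ 4. Conversely, {1, 2, 3, 4, 5} is a clique of size 5, and the vertices of any clique must share a bag in every tree decomposition; so some bag has ≥ 5 vertices and tw(G) ≥ 4. Hence tw(G) = 4 exactly.

4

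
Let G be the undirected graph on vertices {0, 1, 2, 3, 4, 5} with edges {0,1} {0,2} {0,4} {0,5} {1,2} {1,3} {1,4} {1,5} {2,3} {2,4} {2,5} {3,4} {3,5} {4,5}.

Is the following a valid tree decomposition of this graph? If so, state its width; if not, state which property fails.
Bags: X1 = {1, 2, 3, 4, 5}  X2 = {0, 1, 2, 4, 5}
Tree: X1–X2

Every vertex of G appears in some bag (union = {0, 1, 2, 3, 4, 5}); every edge is covered by a bag; and for each vertex v the set of bags containing v is connected in the bag tree. The decomposition is therefore valid. The largest bag has 5 vertices, so the width is 4.

Yes; width 4.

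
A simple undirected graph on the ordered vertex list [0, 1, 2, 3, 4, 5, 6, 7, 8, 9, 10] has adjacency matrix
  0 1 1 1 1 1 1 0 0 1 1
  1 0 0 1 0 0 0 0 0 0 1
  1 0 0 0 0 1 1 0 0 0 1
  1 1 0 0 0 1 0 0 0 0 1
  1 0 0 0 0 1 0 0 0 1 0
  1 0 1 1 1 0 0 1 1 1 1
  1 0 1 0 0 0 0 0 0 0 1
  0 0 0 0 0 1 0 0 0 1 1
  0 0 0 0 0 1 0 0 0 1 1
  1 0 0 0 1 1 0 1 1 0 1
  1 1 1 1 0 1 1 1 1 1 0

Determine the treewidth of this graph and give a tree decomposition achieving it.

Each bag holds 4 vertices, so the decomposition has width 3, which upper-bounds the treewidth. On the other hand G contains the 4-clique {0, 1, 3, 10}. A clique must lie in a single bag of any decomposition, so no decomposition can have width below 3. Combining the bounds, tw(G) = 3.

Treewidth 3.
Bags: B1 = {0, 3, 5, 10}  B2 = {0, 2, 5, 10}  B3 = {0, 5, 9, 10}  B4 = {5, 7, 9, 10}  B5 = {5, 8, 9, 10}  B6 = {0, 1, 3, 10}  B7 = {0, 4, 5, 9}  B8 = {0, 2, 6, 10}
Tree: B1–B2, B1–B3, B3–B4, B3–B5, B1–B6, B3–B7, B2–B8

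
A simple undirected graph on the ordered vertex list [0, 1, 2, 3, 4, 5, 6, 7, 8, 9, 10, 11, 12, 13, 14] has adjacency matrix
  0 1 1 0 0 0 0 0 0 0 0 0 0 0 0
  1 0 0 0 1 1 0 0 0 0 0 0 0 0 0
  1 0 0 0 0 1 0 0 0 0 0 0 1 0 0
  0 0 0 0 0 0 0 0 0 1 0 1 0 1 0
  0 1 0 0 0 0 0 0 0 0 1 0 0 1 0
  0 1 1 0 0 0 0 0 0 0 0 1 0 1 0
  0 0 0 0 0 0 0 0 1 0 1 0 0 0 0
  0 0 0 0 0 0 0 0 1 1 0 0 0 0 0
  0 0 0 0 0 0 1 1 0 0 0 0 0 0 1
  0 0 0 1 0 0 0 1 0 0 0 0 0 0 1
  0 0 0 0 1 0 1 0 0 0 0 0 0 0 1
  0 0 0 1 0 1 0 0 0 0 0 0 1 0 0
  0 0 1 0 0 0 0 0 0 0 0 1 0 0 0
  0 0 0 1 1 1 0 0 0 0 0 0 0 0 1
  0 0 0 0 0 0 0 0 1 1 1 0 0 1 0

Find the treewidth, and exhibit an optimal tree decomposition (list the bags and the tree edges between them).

Every bag has size at most 4, so the width is 4 − 1 = 3 and tw(G) ≤ 3. For the lower bound: the 4 vertex sets {0,2,12}, {11}, {5}, {1,3,4,13} are disjoint, each induces a connected subgraph, and every pair is joined by at least one edge of G. Contracting each set to a single vertex therefore yields K_{4} as a minor, and since treewidth is minor-monotone, tw(G) ≥ tw(K_{4}) = 3. Combining the bounds, tw(G) = 3.

Treewidth 3.
Bags: B1 = {0, 2, 11, 12}  B2 = {0, 2, 5, 11}  B3 = {0, 1, 5, 11}  B4 = {1, 3, 5, 11}  B5 = {1, 3, 5, 13}  B6 = {1, 3, 4, 13}  B7 = {3, 4, 9, 13}  B8 = {4, 9, 13, 14}  B9 = {4, 9, 10, 14}  B10 = {7, 9, 10, 14}  B11 = {7, 8, 10, 14}  B12 = {6, 7, 8, 10}
Tree: B1–B2, B2–B3, B3–B4, B4–B5, B5–B6, B6–B7, B7–B8, B8–B9, B9–B10, B10–B11, B11–B12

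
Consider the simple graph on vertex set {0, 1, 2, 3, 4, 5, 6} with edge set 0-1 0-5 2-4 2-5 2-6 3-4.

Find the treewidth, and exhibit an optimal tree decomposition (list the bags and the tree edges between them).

Every bag has size at most 2, so the width is 2 − 1 = 1 and tw(G) ≤ 1. Any graph with an edge has treewidth ≥ 1, and G has the edge 5–2. Therefore the treewidth is 1.

Treewidth 1.
Bags: B1 = {2, 5}  B2 = {2, 4}  B3 = {0, 5}  B4 = {2, 6}  B5 = {0, 1}  B6 = {3, 4}
Tree: B1–B2, B1–B3, B1–B4, B3–B5, B2–B6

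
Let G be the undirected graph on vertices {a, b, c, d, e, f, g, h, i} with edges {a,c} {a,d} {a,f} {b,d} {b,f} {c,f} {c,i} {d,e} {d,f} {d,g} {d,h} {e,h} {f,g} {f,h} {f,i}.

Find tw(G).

A width-2 tree decomposition is:
Bags: B1 = {a, c, f}  B2 = {a, d, f}  B3 = {d, f, h}  B4 = {b, d, f}  B5 = {d, f, g}  B6 = {d, e, h}  B7 = {c, f, i}
Tree: B1–B2, B2–B3, B3–B4, B2–B5, B3–B6, B1–B7
The largest bag has 3 vertices, giving width 2; this decomposition certifies tw(G) ≤ 2. On the other hand G contains the 3-clique {d, e, h}. A clique must lie in a single bag of any decomposition, so no decomposition can have width below 2. Combining the bounds, tw(G) = 2.

2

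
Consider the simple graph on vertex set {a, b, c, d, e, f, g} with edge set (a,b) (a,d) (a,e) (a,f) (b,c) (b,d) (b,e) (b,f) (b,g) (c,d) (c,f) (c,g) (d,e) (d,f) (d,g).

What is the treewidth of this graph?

3

A width-3 tree decomposition is:
Bags: B1 = {b, c, d, g}  B2 = {b, c, d, f}  B3 = {a, b, d, f}  B4 = {a, b, d, e}
Tree: B1–B2, B2–B3, B3–B4
The largest bag has 4 vertices, giving width 3; this decomposition certifies tw(G) ≤ 3. Conversely, {b, c, d, g} is a clique of size 4, and the vertices of any clique must share a bag in every tree decomposition; so some bag has ≥ 4 vertices and tw(G) ≥ 3. Hence tw(G) = 3 exactly.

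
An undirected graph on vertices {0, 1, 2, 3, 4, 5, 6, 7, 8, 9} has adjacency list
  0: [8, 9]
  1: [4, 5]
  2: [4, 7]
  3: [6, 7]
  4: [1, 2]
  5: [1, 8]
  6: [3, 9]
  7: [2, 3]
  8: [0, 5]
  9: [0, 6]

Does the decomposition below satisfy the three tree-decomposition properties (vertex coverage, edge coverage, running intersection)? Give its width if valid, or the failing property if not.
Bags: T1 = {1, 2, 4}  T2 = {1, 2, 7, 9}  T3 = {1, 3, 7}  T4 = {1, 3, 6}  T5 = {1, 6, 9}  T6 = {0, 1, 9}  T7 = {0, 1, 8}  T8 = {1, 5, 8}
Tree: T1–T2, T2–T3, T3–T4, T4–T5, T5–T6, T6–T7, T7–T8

No — bags containing vertex 9 are not connected in the tree.

A tree decomposition must satisfy three properties: every vertex lies in some bag; for every edge, both endpoints lie together in some bag; and for every vertex, the bags containing it form a connected subtree. Here bags containing vertex 9 are not connected in the tree, so the decomposition is invalid.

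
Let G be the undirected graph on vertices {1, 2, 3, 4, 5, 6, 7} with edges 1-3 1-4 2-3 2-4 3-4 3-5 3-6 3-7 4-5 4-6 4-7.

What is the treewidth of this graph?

A width-2 tree decomposition is:
Bags: B1 = {1, 3, 4}  B2 = {2, 3, 4}  B3 = {3, 4, 6}  B4 = {3, 4, 5}  B5 = {3, 4, 7}
Tree: B1–B2, B2–B3, B3–B4, B2–B5
Every bag has size at most 3, so the width is 3 − 1 = 2 and tw(G) ≤ 2. For the lower bound, the 3 vertices {1, 3, 4} are pairwise adjacent, and any tree decomposition puts a clique entirely inside one bag — forcing width ≥ 2. Hence tw(G) = 2 exactly.

2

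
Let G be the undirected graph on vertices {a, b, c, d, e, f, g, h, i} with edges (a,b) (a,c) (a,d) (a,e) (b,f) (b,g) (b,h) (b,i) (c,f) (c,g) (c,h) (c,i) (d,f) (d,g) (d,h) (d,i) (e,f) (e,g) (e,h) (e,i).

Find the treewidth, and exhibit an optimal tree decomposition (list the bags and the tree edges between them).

Each bag holds 5 vertices, so the decomposition has width 4, which upper-bounds the treewidth. For the lower bound: the 5 vertex sets {a,d}, {e,g}, {c,h}, {b}, {i} are disjoint, each induces a connected subgraph, and every pair is joined by at least one edge of G. Contracting each set to a single vertex therefore yields K_{5} as a minor, and since treewidth is minor-monotone, tw(G) ≥ tw(K_{5}) = 4. The upper and lower bounds meet at 4, so that is the treewidth.

Treewidth 4.
One optimal decomposition is:
Bags: B1 = {a, b, c, d, e}  B2 = {b, c, d, e, g}  B3 = {b, c, d, e, h}  B4 = {b, c, d, e, i}  B5 = {b, c, d, e, f}
Tree: B1–B2, B2–B3, B3–B4, B4–B5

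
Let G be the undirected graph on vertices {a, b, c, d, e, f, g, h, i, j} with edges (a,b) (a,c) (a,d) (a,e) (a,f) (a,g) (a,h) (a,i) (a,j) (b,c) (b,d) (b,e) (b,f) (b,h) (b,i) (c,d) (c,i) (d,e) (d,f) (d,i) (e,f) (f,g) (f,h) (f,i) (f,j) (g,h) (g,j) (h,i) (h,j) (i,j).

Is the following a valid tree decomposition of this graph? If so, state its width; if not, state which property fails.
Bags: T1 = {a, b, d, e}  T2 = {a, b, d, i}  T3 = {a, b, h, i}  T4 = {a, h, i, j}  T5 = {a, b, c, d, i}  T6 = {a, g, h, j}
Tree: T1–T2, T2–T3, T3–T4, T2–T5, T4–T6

No — vertex f appears in no bag.

A tree decomposition must satisfy three properties: every vertex lies in some bag; for every edge, both endpoints lie together in some bag; and for every vertex, the bags containing it form a connected subtree. Here vertex f appears in no bag, so the decomposition is invalid.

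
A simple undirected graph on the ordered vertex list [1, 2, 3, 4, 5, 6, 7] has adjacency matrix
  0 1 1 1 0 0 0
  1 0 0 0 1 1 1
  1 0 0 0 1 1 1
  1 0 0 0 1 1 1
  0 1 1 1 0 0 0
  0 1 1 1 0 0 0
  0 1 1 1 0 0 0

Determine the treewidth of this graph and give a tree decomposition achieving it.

Each bag holds 4 vertices, so the decomposition has width 3, which upper-bounds the treewidth. For the lower bound: the 4 vertex sets {1,3}, {2,5}, {4}, {7} are disjoint, each induces a connected subgraph, and every pair is joined by at least one edge of G. Contracting each set to a single vertex therefore yields K_{4} as a minor, and since treewidth is minor-monotone, tw(G) ≥ tw(K_{4}) = 3. Hence tw(G) = 3 exactly.

Treewidth 3.
One optimal decomposition is:
Bags: B1 = {1, 2, 3, 4}  B2 = {2, 3, 4, 5}  B3 = {2, 3, 4, 7}  B4 = {2, 3, 4, 6}
Tree: B1–B2, B2–B3, B3–B4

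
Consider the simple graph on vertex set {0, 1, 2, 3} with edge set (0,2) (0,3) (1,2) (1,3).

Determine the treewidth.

2

A width-2 tree decomposition is:
Bags: B1 = {0, 1, 2}  B2 = {0, 1, 3}
Tree: B1–B2
Every bag has size at most 3, so the width is 3 − 1 = 2 and tw(G) ≤ 2. The edges 1–2–0–3–1 form a cycle, so G is not a tree and its treewidth is at least 2. The upper and lower bounds meet at 2, so that is the treewidth.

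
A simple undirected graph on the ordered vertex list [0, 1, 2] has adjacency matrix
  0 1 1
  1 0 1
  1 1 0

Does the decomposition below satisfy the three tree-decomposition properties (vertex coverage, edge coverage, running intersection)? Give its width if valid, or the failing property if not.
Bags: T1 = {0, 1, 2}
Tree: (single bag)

Yes; width 2.

Checking the three conditions: (i) the bags cover all of {0, 1, 2}; (ii) for each edge, some bag contains both endpoints; (iii) the bags containing any fixed vertex form a subtree. All hold, so the decomposition is valid with width 3 − 1 = 2.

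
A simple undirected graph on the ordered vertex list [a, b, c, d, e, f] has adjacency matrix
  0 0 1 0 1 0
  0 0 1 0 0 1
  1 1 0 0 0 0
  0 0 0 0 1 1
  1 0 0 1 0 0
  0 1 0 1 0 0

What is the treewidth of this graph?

2

A width-2 tree decomposition is:
Bags: B1 = {b, d, f}  B2 = {b, d, e}  B3 = {a, b, e}  B4 = {a, b, c}
Tree: B1–B2, B2–B3, B3–B4
The largest bag has 3 vertices, giving width 2; this decomposition certifies tw(G) ≤ 2. The edges b–f–d–e–a–c–b form a cycle, so G is not a tree and its treewidth is at least 2. Hence tw(G) = 2 exactly.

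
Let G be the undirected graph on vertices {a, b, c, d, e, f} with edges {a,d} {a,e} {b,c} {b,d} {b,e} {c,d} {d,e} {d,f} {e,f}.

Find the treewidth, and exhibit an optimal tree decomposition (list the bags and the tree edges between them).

Treewidth 2.
One such decomposition:
Bags: B1 = {b, d, e}  B2 = {a, d, e}  B3 = {d, e, f}  B4 = {b, c, d}
Tree: B1–B2, B1–B3, B1–B4

Every bag has size at most 3, so the width is 3 − 1 = 2 and tw(G) ≤ 2. On the other hand G contains the 3-clique {d, e, f}. A clique must lie in a single bag of any decomposition, so no decomposition can have width below 2. The upper and lower bounds meet at 2, so that is the treewidth.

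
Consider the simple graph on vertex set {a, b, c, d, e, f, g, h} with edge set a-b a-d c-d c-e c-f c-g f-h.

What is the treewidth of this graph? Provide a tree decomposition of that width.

Treewidth 1.
Bags: B1 = {c, d}  B2 = {c, f}  B3 = {a, d}  B4 = {c, g}  B5 = {a, b}  B6 = {f, h}  B7 = {c, e}
Tree: B1–B2, B1–B3, B1–B4, B3–B5, B2–B6, B2–B7

Each bag holds 2 vertices, so the decomposition has width 1, which upper-bounds the treewidth. Since G has at least one edge (e.g. d–c), it is not an edgeless graph, so tw(G) ≥ 1. Therefore the treewidth is 1.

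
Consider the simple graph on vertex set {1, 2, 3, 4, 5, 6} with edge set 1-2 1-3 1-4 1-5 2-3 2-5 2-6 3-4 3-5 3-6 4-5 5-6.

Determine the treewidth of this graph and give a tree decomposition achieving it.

Treewidth 3.
One optimal decomposition is:
Bags: B1 = {1, 2, 3, 5}  B2 = {2, 3, 5, 6}  B3 = {1, 3, 4, 5}
Tree: B1–B2, B1–B3

Every bag has size at most 4, so the width is 4 − 1 = 3 and tw(G) ≤ 3. On the other hand G contains the 4-clique {1, 2, 3, 5}. A clique must lie in a single bag of any decomposition, so no decomposition can have width below 3. Hence tw(G) = 3 exactly.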